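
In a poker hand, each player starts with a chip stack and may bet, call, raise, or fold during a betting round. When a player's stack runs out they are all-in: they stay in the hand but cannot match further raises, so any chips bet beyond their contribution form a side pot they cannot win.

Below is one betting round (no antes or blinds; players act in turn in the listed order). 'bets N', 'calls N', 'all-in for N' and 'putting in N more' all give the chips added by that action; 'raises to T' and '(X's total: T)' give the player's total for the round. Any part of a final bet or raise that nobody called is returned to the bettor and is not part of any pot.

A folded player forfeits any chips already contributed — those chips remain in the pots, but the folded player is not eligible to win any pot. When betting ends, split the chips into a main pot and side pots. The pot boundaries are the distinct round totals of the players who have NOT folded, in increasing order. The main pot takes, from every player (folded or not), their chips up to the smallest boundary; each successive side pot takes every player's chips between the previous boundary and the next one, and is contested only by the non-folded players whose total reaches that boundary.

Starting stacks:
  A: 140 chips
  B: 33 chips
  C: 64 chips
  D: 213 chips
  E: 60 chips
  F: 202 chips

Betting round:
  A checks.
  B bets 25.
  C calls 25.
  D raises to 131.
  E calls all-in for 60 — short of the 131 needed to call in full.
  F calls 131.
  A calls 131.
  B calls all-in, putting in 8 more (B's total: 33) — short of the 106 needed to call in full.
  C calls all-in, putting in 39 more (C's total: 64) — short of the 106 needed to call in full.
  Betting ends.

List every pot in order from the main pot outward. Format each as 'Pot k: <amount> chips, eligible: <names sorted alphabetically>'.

Pot 1: 198 chips, eligible: A, B, C, D, E, F
Pot 2: 135 chips, eligible: A, C, D, E, F
Pot 3: 16 chips, eligible: A, C, D, F
Pot 4: 201 chips, eligible: A, D, F

Derivation:
Contributions: A=131, B=33, C=64, D=131, E=60, F=131
Pot levels (distinct totals of non-folded players): 33, 60, 64, 131
Layer 1-33: 33 each from A, B, C, D, E, F = 33*6 = 198 chips; eligible A, B, C, D, E, F
Layer 34-60: 27 each from A, C, D, E, F = 27*5 = 135 chips; eligible A, C, D, E, F
Layer 61-64: 4 each from A, C, D, F = 4*4 = 16 chips; eligible A, C, D, F
Layer 65-131: 67 each from A, D, F = 67*3 = 201 chips; eligible A, D, F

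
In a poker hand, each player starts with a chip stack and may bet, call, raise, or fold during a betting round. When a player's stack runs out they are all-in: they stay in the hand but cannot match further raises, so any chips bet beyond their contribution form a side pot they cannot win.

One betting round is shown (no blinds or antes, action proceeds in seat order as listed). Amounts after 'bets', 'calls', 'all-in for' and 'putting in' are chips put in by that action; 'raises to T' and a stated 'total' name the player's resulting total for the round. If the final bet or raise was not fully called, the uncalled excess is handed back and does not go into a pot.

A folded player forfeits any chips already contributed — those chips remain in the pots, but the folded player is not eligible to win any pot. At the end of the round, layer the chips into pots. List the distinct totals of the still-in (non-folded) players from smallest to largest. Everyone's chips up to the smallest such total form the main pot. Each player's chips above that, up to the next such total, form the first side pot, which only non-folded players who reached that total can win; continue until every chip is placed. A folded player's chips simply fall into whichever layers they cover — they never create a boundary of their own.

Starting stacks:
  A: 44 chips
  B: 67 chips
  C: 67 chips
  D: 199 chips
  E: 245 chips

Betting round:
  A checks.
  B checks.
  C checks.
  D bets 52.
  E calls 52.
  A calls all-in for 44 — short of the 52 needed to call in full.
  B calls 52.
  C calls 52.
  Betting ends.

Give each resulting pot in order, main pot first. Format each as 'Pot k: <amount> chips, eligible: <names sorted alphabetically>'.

Contributions: A=44, B=52, C=52, D=52, E=52
Pot levels (distinct totals of non-folded players): 44, 52
Layer 1-44: 44 each from A, B, C, D, E = 44*5 = 220 chips; eligible A, B, C, D, E
Layer 45-52: 8 each from B, C, D, E = 8*4 = 32 chips; eligible B, C, D, E

Pot 1: 220 chips, eligible: A, B, C, D, E
Pot 2: 32 chips, eligible: B, C, D, E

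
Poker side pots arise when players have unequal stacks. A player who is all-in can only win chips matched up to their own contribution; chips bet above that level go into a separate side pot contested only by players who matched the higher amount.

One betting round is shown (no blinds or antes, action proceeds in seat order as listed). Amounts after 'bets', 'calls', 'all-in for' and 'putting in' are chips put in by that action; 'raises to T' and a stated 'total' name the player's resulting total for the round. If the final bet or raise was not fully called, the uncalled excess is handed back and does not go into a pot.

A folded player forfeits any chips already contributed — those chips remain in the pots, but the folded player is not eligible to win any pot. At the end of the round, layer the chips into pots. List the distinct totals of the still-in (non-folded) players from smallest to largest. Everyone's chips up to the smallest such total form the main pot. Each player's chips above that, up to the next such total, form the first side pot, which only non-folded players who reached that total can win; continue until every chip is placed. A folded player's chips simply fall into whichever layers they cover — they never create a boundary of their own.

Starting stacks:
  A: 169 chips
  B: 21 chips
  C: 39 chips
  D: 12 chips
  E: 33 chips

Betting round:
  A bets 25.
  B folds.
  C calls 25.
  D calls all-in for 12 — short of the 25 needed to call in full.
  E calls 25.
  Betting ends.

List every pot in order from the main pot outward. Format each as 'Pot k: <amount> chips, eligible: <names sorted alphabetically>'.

Pot 1: 48 chips, eligible: A, C, D, E
Pot 2: 39 chips, eligible: A, C, E

Derivation:
Contributions: A=25, C=25, D=12, E=25
Folded: B
Pot levels (distinct totals of non-folded players): 12, 25
Layer 1-12: 12 each from A, C, D, E = 12*4 = 48 chips; eligible A, C, D, E
Layer 13-25: 13 each from A, C, E = 13*3 = 39 chips; eligible A, C, E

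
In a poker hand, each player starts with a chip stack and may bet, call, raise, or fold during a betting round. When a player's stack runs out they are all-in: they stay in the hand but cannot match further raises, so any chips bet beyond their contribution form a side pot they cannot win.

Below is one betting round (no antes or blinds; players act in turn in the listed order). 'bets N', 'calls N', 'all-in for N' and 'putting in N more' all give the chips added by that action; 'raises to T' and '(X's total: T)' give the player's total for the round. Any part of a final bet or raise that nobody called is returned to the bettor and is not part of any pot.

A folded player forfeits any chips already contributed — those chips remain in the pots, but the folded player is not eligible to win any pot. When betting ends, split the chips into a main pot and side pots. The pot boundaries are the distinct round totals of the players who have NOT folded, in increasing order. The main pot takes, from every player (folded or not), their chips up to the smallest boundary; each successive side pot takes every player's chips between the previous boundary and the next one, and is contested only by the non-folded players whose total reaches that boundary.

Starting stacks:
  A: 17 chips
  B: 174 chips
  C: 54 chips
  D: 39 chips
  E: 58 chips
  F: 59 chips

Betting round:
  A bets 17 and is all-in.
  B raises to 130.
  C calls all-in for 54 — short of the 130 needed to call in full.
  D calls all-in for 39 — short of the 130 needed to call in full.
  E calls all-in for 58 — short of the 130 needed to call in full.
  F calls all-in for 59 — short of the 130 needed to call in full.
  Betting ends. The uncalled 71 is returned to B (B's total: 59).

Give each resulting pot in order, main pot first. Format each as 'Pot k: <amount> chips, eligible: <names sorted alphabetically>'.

Pot 1: 102 chips, eligible: A, B, C, D, E, F
Pot 2: 110 chips, eligible: B, C, D, E, F
Pot 3: 60 chips, eligible: B, C, E, F
Pot 4: 12 chips, eligible: B, E, F
Pot 5: 2 chips, eligible: B, F

Derivation:
Contributions (after 71 returned to B): A=17, B=59, C=54, D=39, E=58, F=59
Pot levels (distinct totals of non-folded players): 17, 39, 54, 58, 59
Layer 1-17: 17 each from A, B, C, D, E, F = 17*6 = 102 chips; eligible A, B, C, D, E, F
Layer 18-39: 22 each from B, C, D, E, F = 22*5 = 110 chips; eligible B, C, D, E, F
Layer 40-54: 15 each from B, C, E, F = 15*4 = 60 chips; eligible B, C, E, F
Layer 55-58: 4 each from B, E, F = 4*3 = 12 chips; eligible B, E, F
Layer 59-59: 1 each from B, F = 1*2 = 2 chips; eligible B, F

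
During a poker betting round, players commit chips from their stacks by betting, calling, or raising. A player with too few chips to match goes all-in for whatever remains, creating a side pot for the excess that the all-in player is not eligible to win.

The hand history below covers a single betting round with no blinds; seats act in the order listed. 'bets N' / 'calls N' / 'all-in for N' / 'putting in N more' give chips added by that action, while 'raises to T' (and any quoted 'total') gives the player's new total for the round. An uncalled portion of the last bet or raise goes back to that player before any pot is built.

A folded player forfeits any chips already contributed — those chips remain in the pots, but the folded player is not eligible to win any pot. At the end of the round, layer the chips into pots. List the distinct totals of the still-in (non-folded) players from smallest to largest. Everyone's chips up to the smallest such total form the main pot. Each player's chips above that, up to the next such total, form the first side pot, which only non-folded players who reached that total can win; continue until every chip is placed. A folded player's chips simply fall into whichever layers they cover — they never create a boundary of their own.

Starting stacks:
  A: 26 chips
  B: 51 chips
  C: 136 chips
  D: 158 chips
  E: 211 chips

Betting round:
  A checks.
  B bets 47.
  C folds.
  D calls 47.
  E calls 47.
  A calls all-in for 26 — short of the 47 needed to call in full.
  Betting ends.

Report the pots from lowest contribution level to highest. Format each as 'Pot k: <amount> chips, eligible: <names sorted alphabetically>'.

Contributions: A=26, B=47, D=47, E=47
Folded: C
Pot levels (distinct totals of non-folded players): 26, 47
Layer 1-26: 26 each from A, B, D, E = 26*4 = 104 chips; eligible A, B, D, E
Layer 27-47: 21 each from B, D, E = 21*3 = 63 chips; eligible B, D, E

Pot 1: 104 chips, eligible: A, B, D, E
Pot 2: 63 chips, eligible: B, D, E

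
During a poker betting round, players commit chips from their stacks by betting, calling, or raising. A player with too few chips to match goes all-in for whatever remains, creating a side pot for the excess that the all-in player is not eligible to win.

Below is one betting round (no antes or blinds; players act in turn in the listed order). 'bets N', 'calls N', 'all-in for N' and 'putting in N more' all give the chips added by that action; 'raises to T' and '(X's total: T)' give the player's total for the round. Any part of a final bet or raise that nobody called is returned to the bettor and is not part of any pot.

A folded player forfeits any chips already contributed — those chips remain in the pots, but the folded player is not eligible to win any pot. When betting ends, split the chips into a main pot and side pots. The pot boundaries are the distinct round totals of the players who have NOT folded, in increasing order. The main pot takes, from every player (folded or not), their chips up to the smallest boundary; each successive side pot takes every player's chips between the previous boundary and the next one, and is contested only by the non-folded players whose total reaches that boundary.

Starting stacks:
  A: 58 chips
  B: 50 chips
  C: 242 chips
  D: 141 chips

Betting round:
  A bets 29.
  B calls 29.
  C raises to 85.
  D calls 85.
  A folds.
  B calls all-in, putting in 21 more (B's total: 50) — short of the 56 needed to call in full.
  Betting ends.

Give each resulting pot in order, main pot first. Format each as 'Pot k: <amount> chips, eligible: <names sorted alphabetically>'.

Contributions: A=29, B=50, C=85, D=85
Folded: A
Pot levels (distinct totals of non-folded players): 50, 85
Layer 1-50: A 29 + B 50 + C 50 + D 50 = 179 chips; eligible B, C, D
Layer 51-85: 35 each from C, D = 35*2 = 70 chips; eligible C, D

Pot 1: 179 chips, eligible: B, C, D
Pot 2: 70 chips, eligible: C, D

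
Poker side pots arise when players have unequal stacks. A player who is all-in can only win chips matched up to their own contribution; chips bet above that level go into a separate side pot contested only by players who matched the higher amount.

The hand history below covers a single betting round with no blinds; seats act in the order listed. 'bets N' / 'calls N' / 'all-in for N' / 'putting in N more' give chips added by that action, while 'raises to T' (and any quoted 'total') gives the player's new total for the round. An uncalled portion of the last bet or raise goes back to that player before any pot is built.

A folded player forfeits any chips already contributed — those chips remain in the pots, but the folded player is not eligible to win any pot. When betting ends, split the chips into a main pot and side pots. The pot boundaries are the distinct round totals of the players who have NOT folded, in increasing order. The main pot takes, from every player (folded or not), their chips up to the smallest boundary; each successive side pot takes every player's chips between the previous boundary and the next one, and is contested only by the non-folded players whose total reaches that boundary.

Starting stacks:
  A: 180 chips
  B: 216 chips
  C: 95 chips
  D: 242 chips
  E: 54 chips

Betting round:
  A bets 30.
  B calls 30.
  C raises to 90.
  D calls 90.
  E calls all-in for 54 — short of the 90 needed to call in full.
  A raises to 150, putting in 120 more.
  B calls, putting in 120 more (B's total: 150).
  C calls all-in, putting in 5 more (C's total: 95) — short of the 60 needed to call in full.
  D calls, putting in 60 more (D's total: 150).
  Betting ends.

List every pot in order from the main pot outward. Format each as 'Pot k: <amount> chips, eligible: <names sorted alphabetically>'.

Pot 1: 270 chips, eligible: A, B, C, D, E
Pot 2: 164 chips, eligible: A, B, C, D
Pot 3: 165 chips, eligible: A, B, D

Derivation:
Contributions: A=150, B=150, C=95, D=150, E=54
Pot levels (distinct totals of non-folded players): 54, 95, 150
Layer 1-54: 54 each from A, B, C, D, E = 54*5 = 270 chips; eligible A, B, C, D, E
Layer 55-95: 41 each from A, B, C, D = 41*4 = 164 chips; eligible A, B, C, D
Layer 96-150: 55 each from A, B, D = 55*3 = 165 chips; eligible A, B, D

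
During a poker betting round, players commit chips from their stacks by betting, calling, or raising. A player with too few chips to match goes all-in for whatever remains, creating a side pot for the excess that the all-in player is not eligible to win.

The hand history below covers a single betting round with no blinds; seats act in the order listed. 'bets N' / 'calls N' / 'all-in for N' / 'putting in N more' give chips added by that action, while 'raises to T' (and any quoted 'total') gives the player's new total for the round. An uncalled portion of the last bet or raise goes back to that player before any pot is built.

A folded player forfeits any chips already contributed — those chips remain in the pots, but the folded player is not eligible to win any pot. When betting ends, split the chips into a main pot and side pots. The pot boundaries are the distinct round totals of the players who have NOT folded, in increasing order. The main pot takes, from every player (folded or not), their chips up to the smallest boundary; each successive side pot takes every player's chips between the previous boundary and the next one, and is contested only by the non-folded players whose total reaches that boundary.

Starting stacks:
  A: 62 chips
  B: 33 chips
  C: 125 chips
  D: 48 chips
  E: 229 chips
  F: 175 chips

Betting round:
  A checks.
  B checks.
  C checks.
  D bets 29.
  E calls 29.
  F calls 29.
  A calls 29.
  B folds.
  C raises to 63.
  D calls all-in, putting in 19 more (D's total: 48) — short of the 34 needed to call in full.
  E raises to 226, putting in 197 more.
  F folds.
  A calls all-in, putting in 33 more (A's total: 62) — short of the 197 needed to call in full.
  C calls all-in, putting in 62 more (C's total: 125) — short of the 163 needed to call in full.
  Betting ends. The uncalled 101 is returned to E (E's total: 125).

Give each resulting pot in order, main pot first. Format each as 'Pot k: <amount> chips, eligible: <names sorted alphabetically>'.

Contributions (after 101 returned to E): A=62, C=125, D=48, E=125, F=29
Folded: B, F
Pot levels (distinct totals of non-folded players): 48, 62, 125
Layer 1-48: A 48 + C 48 + D 48 + E 48 + F 29 = 221 chips; eligible A, C, D, E
Layer 49-62: 14 each from A, C, E = 14*3 = 42 chips; eligible A, C, E
Layer 63-125: 63 each from C, E = 63*2 = 126 chips; eligible C, E

Pot 1: 221 chips, eligible: A, C, D, E
Pot 2: 42 chips, eligible: A, C, E
Pot 3: 126 chips, eligible: C, E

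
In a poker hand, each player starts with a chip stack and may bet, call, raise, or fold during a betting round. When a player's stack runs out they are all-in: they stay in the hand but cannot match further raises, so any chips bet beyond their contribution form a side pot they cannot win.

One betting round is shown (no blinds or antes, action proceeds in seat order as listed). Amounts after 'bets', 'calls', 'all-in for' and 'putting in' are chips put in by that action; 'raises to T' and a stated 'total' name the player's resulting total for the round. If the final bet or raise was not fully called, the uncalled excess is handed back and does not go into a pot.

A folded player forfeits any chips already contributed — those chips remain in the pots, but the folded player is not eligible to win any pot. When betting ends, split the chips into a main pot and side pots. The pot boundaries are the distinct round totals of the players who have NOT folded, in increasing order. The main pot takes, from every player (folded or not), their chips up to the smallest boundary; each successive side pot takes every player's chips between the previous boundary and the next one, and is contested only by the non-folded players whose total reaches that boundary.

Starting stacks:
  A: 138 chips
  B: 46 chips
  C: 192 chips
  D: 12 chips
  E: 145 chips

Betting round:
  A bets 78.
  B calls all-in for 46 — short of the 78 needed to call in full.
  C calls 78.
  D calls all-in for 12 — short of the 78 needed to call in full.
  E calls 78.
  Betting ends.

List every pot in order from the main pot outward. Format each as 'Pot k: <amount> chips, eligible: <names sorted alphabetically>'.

Contributions: A=78, B=46, C=78, D=12, E=78
Pot levels (distinct totals of non-folded players): 12, 46, 78
Layer 1-12: 12 each from A, B, C, D, E = 12*5 = 60 chips; eligible A, B, C, D, E
Layer 13-46: 34 each from A, B, C, E = 34*4 = 136 chips; eligible A, B, C, E
Layer 47-78: 32 each from A, C, E = 32*3 = 96 chips; eligible A, C, E

Pot 1: 60 chips, eligible: A, B, C, D, E
Pot 2: 136 chips, eligible: A, B, C, E
Pot 3: 96 chips, eligible: A, C, E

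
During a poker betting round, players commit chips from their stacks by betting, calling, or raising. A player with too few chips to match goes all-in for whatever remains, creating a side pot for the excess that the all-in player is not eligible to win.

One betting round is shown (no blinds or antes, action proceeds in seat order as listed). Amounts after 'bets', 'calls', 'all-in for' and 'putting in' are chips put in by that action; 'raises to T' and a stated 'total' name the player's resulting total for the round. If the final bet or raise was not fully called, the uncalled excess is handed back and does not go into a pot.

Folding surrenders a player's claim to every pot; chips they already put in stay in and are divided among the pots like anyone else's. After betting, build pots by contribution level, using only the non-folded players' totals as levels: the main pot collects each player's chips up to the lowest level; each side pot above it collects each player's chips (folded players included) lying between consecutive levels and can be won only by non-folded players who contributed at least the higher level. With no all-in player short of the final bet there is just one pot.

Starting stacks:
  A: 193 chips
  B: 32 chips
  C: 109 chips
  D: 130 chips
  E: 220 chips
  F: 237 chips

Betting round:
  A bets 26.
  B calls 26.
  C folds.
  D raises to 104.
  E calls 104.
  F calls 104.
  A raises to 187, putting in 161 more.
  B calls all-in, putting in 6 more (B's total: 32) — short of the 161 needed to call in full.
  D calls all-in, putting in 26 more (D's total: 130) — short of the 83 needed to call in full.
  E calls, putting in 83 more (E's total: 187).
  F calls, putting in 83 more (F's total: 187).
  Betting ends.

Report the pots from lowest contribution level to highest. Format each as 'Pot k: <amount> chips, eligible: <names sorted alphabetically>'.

Pot 1: 160 chips, eligible: A, B, D, E, F
Pot 2: 392 chips, eligible: A, D, E, F
Pot 3: 171 chips, eligible: A, E, F

Derivation:
Contributions: A=187, B=32, D=130, E=187, F=187
Folded: C
Pot levels (distinct totals of non-folded players): 32, 130, 187
Layer 1-32: 32 each from A, B, D, E, F = 32*5 = 160 chips; eligible A, B, D, E, F
Layer 33-130: 98 each from A, D, E, F = 98*4 = 392 chips; eligible A, D, E, F
Layer 131-187: 57 each from A, E, F = 57*3 = 171 chips; eligible A, E, F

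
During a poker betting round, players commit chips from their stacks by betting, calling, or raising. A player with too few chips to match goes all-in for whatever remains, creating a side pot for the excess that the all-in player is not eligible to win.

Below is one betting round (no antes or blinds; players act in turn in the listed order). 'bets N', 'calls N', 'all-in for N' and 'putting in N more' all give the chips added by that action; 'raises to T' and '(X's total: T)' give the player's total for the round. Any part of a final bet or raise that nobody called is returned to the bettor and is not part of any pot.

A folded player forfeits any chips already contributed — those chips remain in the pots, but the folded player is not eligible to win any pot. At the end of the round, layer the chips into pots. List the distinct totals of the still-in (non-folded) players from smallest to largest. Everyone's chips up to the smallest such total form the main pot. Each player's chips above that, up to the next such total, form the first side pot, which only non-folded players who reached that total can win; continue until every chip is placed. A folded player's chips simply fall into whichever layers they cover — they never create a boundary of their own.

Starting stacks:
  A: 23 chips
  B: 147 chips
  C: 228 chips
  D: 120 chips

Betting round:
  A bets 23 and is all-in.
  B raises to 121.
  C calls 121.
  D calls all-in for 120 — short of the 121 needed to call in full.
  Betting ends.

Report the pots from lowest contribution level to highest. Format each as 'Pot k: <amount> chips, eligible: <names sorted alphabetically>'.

Contributions: A=23, B=121, C=121, D=120
Pot levels (distinct totals of non-folded players): 23, 120, 121
Layer 1-23: 23 each from A, B, C, D = 23*4 = 92 chips; eligible A, B, C, D
Layer 24-120: 97 each from B, C, D = 97*3 = 291 chips; eligible B, C, D
Layer 121-121: 1 each from B, C = 1*2 = 2 chips; eligible B, C

Pot 1: 92 chips, eligible: A, B, C, D
Pot 2: 291 chips, eligible: B, C, D
Pot 3: 2 chips, eligible: B, C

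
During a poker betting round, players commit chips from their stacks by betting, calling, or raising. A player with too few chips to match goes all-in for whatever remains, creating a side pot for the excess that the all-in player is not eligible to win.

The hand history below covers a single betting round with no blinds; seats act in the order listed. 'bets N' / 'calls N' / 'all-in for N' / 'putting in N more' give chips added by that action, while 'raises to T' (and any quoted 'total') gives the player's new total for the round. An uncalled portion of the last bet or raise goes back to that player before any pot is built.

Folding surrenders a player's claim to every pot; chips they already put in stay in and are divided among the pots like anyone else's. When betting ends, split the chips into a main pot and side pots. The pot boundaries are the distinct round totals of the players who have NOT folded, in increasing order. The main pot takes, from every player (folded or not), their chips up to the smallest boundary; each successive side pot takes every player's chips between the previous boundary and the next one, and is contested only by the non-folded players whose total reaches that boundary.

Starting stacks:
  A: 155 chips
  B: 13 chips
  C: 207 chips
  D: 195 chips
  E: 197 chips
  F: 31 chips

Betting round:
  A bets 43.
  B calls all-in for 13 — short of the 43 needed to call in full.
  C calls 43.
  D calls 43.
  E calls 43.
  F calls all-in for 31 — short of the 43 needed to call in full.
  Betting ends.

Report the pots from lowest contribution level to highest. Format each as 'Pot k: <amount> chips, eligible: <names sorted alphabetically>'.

Pot 1: 78 chips, eligible: A, B, C, D, E, F
Pot 2: 90 chips, eligible: A, C, D, E, F
Pot 3: 48 chips, eligible: A, C, D, E

Derivation:
Contributions: A=43, B=13, C=43, D=43, E=43, F=31
Pot levels (distinct totals of non-folded players): 13, 31, 43
Layer 1-13: 13 each from A, B, C, D, E, F = 13*6 = 78 chips; eligible A, B, C, D, E, F
Layer 14-31: 18 each from A, C, D, E, F = 18*5 = 90 chips; eligible A, C, D, E, F
Layer 32-43: 12 each from A, C, D, E = 12*4 = 48 chips; eligible A, C, D, E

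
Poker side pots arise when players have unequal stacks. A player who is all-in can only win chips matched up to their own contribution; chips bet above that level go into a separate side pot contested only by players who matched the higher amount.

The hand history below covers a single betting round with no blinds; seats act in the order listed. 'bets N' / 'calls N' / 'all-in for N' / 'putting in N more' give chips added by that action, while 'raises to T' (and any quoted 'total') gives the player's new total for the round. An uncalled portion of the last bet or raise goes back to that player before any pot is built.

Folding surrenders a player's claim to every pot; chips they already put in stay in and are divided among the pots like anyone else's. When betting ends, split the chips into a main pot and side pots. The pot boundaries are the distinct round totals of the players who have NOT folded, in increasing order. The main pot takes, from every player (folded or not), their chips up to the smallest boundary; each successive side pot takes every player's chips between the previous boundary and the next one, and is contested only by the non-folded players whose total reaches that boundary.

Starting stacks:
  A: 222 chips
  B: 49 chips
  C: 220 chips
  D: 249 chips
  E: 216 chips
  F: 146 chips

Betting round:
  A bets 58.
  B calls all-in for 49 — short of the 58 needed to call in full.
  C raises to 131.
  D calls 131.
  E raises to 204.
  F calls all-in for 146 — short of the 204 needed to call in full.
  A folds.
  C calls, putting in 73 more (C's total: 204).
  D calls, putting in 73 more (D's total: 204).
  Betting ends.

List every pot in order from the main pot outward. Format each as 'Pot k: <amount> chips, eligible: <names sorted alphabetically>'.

Pot 1: 294 chips, eligible: B, C, D, E, F
Pot 2: 397 chips, eligible: C, D, E, F
Pot 3: 174 chips, eligible: C, D, E

Derivation:
Contributions: A=58, B=49, C=204, D=204, E=204, F=146
Folded: A
Pot levels (distinct totals of non-folded players): 49, 146, 204
Layer 1-49: 49 each from A, B, C, D, E, F = 49*6 = 294 chips; eligible B, C, D, E, F
Layer 50-146: A 9 + C 97 + D 97 + E 97 + F 97 = 397 chips; eligible C, D, E, F
Layer 147-204: 58 each from C, D, E = 58*3 = 174 chips; eligible C, D, E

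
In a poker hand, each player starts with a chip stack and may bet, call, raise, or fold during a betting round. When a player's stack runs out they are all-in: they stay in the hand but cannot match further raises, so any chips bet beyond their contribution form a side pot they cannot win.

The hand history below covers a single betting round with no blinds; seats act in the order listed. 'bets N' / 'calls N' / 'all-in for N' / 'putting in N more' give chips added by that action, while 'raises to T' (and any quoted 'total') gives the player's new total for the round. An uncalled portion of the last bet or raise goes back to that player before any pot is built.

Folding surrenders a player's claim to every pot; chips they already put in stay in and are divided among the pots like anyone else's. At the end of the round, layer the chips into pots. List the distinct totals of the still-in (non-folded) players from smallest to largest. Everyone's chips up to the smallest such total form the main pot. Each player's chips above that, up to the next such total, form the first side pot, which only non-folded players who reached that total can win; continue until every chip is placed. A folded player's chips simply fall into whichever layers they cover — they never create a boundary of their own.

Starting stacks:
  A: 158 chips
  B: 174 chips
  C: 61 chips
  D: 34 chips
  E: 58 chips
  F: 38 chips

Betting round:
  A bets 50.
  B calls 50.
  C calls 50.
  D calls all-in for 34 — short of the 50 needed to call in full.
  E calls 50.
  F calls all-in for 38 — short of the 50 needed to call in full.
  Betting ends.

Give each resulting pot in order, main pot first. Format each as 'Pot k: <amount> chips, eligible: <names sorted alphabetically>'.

Contributions: A=50, B=50, C=50, D=34, E=50, F=38
Pot levels (distinct totals of non-folded players): 34, 38, 50
Layer 1-34: 34 each from A, B, C, D, E, F = 34*6 = 204 chips; eligible A, B, C, D, E, F
Layer 35-38: 4 each from A, B, C, E, F = 4*5 = 20 chips; eligible A, B, C, E, F
Layer 39-50: 12 each from A, B, C, E = 12*4 = 48 chips; eligible A, B, C, E

Pot 1: 204 chips, eligible: A, B, C, D, E, F
Pot 2: 20 chips, eligible: A, B, C, E, F
Pot 3: 48 chips, eligible: A, B, C, E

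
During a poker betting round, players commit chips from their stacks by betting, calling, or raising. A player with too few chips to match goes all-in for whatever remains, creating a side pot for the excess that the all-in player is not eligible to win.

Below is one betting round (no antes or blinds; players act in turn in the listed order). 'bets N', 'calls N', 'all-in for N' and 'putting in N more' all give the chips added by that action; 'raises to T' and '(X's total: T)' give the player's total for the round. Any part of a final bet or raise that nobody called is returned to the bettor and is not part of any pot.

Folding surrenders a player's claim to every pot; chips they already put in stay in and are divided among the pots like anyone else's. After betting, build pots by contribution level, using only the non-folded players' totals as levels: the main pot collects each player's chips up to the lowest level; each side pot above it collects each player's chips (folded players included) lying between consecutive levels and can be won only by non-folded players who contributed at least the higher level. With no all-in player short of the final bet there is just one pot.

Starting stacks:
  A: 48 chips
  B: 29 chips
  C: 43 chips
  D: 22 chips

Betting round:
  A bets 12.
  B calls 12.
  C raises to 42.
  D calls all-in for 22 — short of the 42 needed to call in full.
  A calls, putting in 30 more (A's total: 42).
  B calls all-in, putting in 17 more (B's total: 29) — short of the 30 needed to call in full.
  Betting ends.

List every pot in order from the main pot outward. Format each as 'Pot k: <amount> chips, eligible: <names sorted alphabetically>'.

Contributions: A=42, B=29, C=42, D=22
Pot levels (distinct totals of non-folded players): 22, 29, 42
Layer 1-22: 22 each from A, B, C, D = 22*4 = 88 chips; eligible A, B, C, D
Layer 23-29: 7 each from A, B, C = 7*3 = 21 chips; eligible A, B, C
Layer 30-42: 13 each from A, C = 13*2 = 26 chips; eligible A, C

Pot 1: 88 chips, eligible: A, B, C, D
Pot 2: 21 chips, eligible: A, B, C
Pot 3: 26 chips, eligible: A, C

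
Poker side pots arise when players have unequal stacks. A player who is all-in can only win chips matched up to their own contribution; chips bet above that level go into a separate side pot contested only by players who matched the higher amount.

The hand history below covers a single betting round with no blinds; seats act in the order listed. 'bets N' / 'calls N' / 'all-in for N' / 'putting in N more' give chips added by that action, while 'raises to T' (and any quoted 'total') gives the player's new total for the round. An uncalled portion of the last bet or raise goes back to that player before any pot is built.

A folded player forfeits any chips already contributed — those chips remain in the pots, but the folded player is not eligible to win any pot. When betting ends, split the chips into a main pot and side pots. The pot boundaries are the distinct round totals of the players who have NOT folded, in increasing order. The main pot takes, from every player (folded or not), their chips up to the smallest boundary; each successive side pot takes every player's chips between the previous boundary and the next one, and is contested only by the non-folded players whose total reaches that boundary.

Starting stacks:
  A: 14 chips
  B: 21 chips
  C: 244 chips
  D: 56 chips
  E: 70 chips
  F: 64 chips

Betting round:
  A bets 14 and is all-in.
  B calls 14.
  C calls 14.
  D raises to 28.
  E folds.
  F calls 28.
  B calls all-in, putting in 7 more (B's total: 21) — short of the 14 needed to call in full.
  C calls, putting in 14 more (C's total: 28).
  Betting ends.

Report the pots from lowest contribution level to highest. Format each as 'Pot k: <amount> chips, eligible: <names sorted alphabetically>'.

Contributions: A=14, B=21, C=28, D=28, F=28
Folded: E
Pot levels (distinct totals of non-folded players): 14, 21, 28
Layer 1-14: 14 each from A, B, C, D, F = 14*5 = 70 chips; eligible A, B, C, D, F
Layer 15-21: 7 each from B, C, D, F = 7*4 = 28 chips; eligible B, C, D, F
Layer 22-28: 7 each from C, D, F = 7*3 = 21 chips; eligible C, D, F

Pot 1: 70 chips, eligible: A, B, C, D, F
Pot 2: 28 chips, eligible: B, C, D, F
Pot 3: 21 chips, eligible: C, D, F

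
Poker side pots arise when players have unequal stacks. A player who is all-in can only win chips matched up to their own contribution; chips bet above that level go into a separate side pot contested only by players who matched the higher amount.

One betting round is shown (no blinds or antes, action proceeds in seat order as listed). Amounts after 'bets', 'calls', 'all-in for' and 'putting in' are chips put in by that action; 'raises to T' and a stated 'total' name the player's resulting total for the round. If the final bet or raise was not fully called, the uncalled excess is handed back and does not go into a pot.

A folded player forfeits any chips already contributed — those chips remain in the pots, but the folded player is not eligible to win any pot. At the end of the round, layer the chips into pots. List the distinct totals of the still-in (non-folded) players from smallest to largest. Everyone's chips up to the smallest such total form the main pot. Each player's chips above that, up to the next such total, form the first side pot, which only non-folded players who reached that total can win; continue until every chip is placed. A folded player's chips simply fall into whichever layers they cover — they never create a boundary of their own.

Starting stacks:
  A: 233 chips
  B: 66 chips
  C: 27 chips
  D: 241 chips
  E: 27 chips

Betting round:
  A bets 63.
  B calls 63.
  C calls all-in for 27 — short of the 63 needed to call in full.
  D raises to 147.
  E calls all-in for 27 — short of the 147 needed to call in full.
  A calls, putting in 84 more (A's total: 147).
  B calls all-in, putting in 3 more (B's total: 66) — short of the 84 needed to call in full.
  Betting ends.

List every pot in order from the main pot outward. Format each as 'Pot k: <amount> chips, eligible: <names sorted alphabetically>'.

Pot 1: 135 chips, eligible: A, B, C, D, E
Pot 2: 117 chips, eligible: A, B, D
Pot 3: 162 chips, eligible: A, D

Derivation:
Contributions: A=147, B=66, C=27, D=147, E=27
Pot levels (distinct totals of non-folded players): 27, 66, 147
Layer 1-27: 27 each from A, B, C, D, E = 27*5 = 135 chips; eligible A, B, C, D, E
Layer 28-66: 39 each from A, B, D = 39*3 = 117 chips; eligible A, B, D
Layer 67-147: 81 each from A, D = 81*2 = 162 chips; eligible A, D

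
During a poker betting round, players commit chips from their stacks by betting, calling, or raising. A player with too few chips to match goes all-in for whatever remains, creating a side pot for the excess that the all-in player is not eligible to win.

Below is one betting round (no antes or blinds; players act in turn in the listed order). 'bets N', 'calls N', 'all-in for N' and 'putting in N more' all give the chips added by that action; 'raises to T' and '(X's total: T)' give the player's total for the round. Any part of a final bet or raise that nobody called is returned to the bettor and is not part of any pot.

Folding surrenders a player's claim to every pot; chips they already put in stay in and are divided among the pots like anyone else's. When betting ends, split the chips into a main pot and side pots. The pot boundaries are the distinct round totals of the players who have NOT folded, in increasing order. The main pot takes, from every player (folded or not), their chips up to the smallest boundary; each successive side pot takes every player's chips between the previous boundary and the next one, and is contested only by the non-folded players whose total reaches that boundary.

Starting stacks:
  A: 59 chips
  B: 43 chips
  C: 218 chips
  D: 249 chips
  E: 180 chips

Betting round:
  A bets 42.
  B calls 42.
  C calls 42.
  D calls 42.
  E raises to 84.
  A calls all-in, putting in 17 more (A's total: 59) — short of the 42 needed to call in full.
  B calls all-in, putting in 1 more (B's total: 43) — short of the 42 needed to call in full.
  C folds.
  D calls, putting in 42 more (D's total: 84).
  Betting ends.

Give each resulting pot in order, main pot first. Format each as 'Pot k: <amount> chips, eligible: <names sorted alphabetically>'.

Pot 1: 214 chips, eligible: A, B, D, E
Pot 2: 48 chips, eligible: A, D, E
Pot 3: 50 chips, eligible: D, E

Derivation:
Contributions: A=59, B=43, C=42, D=84, E=84
Folded: C
Pot levels (distinct totals of non-folded players): 43, 59, 84
Layer 1-43: A 43 + B 43 + C 42 + D 43 + E 43 = 214 chips; eligible A, B, D, E
Layer 44-59: 16 each from A, D, E = 16*3 = 48 chips; eligible A, D, E
Layer 60-84: 25 each from D, E = 25*2 = 50 chips; eligible D, E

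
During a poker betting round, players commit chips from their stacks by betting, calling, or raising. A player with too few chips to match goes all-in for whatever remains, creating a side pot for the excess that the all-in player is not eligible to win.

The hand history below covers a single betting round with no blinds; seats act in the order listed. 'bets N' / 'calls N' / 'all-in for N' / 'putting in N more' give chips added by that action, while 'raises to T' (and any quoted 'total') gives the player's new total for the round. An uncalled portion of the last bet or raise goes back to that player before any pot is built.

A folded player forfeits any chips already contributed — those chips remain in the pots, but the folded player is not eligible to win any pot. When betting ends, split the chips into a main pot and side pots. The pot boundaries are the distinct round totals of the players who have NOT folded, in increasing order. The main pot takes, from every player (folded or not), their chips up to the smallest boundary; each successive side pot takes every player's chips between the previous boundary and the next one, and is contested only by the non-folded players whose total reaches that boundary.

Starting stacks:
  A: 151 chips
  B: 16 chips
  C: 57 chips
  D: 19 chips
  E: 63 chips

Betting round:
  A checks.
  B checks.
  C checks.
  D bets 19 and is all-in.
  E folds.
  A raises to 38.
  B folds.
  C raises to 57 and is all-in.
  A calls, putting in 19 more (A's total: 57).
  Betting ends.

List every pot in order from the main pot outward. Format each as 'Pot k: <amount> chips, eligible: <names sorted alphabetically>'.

Pot 1: 57 chips, eligible: A, C, D
Pot 2: 76 chips, eligible: A, C

Derivation:
Contributions: A=57, C=57, D=19
Folded: B, E
Pot levels (distinct totals of non-folded players): 19, 57
Layer 1-19: 19 each from A, C, D = 19*3 = 57 chips; eligible A, C, D
Layer 20-57: 38 each from A, C = 38*2 = 76 chips; eligible A, C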